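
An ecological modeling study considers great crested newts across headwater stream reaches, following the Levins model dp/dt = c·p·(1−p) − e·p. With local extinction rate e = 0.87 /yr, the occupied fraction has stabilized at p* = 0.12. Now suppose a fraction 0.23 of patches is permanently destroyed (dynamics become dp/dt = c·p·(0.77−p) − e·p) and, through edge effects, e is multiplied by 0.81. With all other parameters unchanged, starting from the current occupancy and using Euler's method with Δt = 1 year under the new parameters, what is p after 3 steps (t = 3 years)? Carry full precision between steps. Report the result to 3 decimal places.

Balance c(1−p*) = e gives c = e/(1 − 0.12000) = 0.87/0.88000 = 0.98864.
Starting from p₀ = 0.12000; update p ← p + (dp/dt)·Δt with the new parameters.
t = 1: p = 0.12000 + (-0.00745) = 0.11255
t = 2: p = 0.11255 + (-0.00616) = 0.10639
t = 3: p = 0.10639 + (-0.00517) = 0.10122

0.101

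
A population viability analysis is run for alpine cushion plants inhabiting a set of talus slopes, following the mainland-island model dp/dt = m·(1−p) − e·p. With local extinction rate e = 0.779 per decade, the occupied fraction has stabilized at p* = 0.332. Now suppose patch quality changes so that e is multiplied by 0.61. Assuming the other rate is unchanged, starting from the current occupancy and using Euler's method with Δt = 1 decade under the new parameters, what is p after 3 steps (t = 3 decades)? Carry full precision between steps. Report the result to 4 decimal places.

Balance m(1−p*) = e·p* gives m = e·p*/(1−p*) = 0.779×0.33200/0.66800 = 0.38717.
Starting from p₀ = 0.33200; update p ← p + (dp/dt)·Δt with the new parameters.
p: 0.33200 → 0.43286  (Δp = +0.10086)
p: 0.43286 → 0.44675  (Δp = +0.01388)
p: 0.44675 → 0.44866  (Δp = +0.00191)

0.4487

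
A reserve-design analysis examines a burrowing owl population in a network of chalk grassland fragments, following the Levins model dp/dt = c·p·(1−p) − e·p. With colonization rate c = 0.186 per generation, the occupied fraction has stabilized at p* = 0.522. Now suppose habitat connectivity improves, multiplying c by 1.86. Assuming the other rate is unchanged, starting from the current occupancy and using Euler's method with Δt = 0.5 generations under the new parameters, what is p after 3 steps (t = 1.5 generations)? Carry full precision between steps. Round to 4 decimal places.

0.5785

Balance c(1−p*) = e gives e = 0.186×(1 − 0.52200) = 0.08891.
Starting from p₀ = 0.52200; update p ← p + (dp/dt)·Δt with the new parameters.
  1  |  dp/dt·Δt = +0.019956  |  p_1 = 0.541956
  2  |  dp/dt·Δt = +0.018848  |  p_2 = 0.560805
  3  |  dp/dt·Δt = +0.017675  |  p_3 = 0.578480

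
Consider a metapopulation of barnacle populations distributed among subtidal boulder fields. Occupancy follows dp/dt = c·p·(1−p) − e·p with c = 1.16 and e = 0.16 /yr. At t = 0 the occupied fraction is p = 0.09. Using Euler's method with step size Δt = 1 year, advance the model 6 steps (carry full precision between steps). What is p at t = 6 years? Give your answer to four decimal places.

Update rule: p ← p + [c·p·(1−p) − e·p]·Δt with Δt = 1.
  1  |  dp/dt·Δt = +0.080604  |  p_1 = 0.170604
  2  |  dp/dt·Δt = +0.136841  |  p_2 = 0.307445
  3  |  dp/dt·Δt = +0.197799  |  p_3 = 0.505244
  4  |  dp/dt·Δt = +0.209129  |  p_4 = 0.714373
  5  |  dp/dt·Δt = +0.122391  |  p_5 = 0.836765
  6  |  dp/dt·Δt = +0.024561  |  p_6 = 0.861326

0.8613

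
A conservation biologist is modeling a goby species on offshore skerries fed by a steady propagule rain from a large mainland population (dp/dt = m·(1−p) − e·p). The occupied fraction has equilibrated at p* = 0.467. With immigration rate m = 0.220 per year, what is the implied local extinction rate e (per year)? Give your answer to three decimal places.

At equilibrium m(1−p*) = e·p*, so e = m(1−p*)/p*.
e = 0.220 × 0.5330 / 0.467 = 0.2511.

0.251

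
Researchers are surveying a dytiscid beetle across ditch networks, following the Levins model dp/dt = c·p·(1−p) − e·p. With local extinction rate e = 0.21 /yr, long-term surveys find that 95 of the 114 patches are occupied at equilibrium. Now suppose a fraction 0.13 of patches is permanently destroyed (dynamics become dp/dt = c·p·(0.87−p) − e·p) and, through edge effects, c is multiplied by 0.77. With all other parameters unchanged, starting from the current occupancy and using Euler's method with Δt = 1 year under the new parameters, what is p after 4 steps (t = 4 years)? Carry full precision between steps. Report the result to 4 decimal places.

0.6550

Observed p* = 95/114 = 0.83333.
Balance c(1−p*) = e gives c = e/(1 − 0.83333) = 0.21/0.16667 = 1.26000.
Starting from p₀ = 0.83333; update p ← p + (dp/dt)·Δt with the new parameters.
p: 0.83333 → 0.68798  (Δp = -0.14536)
p: 0.68798 → 0.66500  (Δp = -0.02298)
p: 0.66500 → 0.65761  (Δp = -0.00739)
p: 0.65761 → 0.65502  (Δp = -0.00259)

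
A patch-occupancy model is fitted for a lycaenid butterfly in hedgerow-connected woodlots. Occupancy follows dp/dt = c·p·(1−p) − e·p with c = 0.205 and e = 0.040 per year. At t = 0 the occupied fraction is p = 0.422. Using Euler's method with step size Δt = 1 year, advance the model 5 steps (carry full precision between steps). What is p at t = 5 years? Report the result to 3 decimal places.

Update rule: p ← p + [c·p·(1−p) − e·p]·Δt with Δt = 1.
step 1: Δp = +0.03312, p = 0.45512
step 2: Δp = +0.03263, p = 0.48776
step 3: Δp = +0.03171, p = 0.51946
step 4: Δp = +0.03039, p = 0.54986
step 5: Δp = +0.02875, p = 0.57860

0.579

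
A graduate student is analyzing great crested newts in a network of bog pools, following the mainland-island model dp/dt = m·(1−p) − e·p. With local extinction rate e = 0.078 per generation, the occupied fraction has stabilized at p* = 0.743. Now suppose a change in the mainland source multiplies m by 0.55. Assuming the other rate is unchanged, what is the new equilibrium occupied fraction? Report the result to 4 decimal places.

0.6139

Balance m(1−p*) = e·p* gives m = e·p*/(1−p*) = 0.078×0.74300/0.25700 = 0.22550.
New p* = m/(m+e) = 0.12403/(0.12403+0.07800) = 0.61392.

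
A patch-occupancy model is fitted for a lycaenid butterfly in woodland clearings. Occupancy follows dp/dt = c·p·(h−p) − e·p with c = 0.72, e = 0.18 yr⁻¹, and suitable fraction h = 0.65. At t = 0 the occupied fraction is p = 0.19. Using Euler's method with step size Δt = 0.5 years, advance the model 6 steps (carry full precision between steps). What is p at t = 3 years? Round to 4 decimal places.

Update rule: p ← p + [c·p·(h−p) − e·p]·Δt with Δt = 0.5.
p: 0.19000 → 0.20436  (Δp = +0.01436)
p: 0.20436 → 0.21876  (Δp = +0.01439)
p: 0.21876 → 0.23303  (Δp = +0.01427)
p: 0.23303 → 0.24704  (Δp = +0.01401)
p: 0.24704 → 0.26064  (Δp = +0.01360)
p: 0.26064 → 0.27372  (Δp = +0.01308)

0.2737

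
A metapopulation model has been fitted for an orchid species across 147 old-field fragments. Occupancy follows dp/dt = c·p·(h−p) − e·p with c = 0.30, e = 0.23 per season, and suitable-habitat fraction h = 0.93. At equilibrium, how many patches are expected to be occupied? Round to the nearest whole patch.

p* = h − e/c = 0.93 − 0.7667 = 0.1633.
Expected occupied patches = N × p* = 147 × 0.1633 = 24.01 ≈ 24.

24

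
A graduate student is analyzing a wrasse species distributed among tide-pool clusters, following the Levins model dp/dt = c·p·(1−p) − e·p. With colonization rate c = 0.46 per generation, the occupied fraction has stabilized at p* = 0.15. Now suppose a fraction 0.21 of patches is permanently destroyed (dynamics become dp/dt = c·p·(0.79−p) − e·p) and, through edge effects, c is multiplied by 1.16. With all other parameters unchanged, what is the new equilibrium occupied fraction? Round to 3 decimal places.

0.057

Balance c(1−p*) = e gives e = 0.46×(1 − 0.15000) = 0.39100.
New p* = 0.79 − e/c = 0.79 − 0.39100/0.53360 = 0.05724.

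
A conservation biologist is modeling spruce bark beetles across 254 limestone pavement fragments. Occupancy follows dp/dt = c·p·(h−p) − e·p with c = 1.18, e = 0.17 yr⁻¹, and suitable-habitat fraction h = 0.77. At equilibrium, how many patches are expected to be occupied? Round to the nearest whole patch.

p* = h − e/c = 0.77 − 0.1441 = 0.6259.
Expected occupied patches = N × p* = 254 × 0.6259 = 158.99 ≈ 159.

159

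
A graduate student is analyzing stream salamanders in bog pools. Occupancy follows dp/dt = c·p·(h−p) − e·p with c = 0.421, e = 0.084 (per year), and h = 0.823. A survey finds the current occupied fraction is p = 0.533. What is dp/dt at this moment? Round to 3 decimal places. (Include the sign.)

Colonization term: c·p·(h−p) = 0.421×0.533×0.2900 = 0.06507.
Extinction term: e·p = 0.04477.
dp/dt = 0.06507 − 0.04477 = 0.02030.

0.020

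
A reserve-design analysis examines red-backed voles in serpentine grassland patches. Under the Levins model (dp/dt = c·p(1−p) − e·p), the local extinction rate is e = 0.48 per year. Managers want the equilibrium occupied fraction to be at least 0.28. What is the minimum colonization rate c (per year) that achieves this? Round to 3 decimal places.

0.667

p* = 1 − e/c ≥ 0.28 requires e/c ≤ 0.7200, i.e. c ≥ e/0.7200.
c_min = 0.48/0.7200 = 0.6667.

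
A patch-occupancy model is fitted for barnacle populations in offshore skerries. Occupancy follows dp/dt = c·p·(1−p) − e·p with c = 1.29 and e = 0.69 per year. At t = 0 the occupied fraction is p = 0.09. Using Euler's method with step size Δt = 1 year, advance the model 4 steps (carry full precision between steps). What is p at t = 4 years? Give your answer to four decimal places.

0.3271

Update rule: p ← p + [c·p·(1−p) − e·p]·Δt with Δt = 1.
t = 1: p = 0.09000 + (+0.04355) = 0.13355
t = 2: p = 0.13355 + (+0.05712) = 0.19067
t = 3: p = 0.19067 + (+0.06750) = 0.25818
t = 4: p = 0.25818 + (+0.06892) = 0.32710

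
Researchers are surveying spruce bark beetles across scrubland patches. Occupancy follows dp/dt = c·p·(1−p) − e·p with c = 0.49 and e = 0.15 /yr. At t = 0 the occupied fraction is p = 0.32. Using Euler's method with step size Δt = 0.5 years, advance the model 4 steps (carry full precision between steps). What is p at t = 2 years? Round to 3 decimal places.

0.437

Update rule: p ← p + [c·p·(1−p) − e·p]·Δt with Δt = 0.5.
t = 0.5: p = 0.32000 + (+0.02931) = 0.34931
t = 1: p = 0.34931 + (+0.02949) = 0.37880
t = 1.5: p = 0.37880 + (+0.02924) = 0.40804
t = 2: p = 0.40804 + (+0.02858) = 0.43662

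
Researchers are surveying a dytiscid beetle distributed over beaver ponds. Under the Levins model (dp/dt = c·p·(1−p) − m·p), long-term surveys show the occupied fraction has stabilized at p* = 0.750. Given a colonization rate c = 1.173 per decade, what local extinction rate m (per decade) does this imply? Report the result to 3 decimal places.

0.293

At equilibrium c(1−p*) = m.
m = 1.173 × (1 − 0.750) = 1.173 × 0.2500 = 0.2933.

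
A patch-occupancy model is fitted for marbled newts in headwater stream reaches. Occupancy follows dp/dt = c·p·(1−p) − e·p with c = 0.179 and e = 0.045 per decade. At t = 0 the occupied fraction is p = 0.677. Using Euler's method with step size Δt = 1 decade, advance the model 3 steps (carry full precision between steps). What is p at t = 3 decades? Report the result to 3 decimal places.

Update rule: p ← p + [c·p·(1−p) − e·p]·Δt with Δt = 1.
  1  |  dp/dt·Δt = +0.008677  |  p_1 = 0.685677
  2  |  dp/dt·Δt = +0.007723  |  p_2 = 0.693400
  3  |  dp/dt·Δt = +0.006852  |  p_3 = 0.700252

0.700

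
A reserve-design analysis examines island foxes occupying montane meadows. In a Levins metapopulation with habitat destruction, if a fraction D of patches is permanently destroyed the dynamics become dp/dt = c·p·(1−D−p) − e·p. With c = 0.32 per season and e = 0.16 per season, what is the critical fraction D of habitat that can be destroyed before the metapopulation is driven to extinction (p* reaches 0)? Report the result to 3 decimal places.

The nontrivial equilibrium is p* = (1−D) − e/c; extinction occurs when this hits zero.
So D_crit = 1 − e/c = 1 − 0.16/0.32 = 1 − 0.5000 = 0.5000.
Note this equals the original equilibrium occupancy — the Levins extinction-debt result.

0.500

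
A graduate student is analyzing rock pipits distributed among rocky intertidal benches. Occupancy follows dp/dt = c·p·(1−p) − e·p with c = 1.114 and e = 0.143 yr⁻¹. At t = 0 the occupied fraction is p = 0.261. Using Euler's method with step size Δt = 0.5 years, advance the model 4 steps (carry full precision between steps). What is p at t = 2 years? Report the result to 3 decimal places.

Update rule: p ← p + [c·p·(1−p) − e·p]·Δt with Δt = 0.5.
step 1: Δp = +0.08877, p = 0.34977
step 2: Δp = +0.10167, p = 0.45144
step 3: Δp = +0.10566, p = 0.55710
step 4: Δp = +0.09760, p = 0.65470

0.655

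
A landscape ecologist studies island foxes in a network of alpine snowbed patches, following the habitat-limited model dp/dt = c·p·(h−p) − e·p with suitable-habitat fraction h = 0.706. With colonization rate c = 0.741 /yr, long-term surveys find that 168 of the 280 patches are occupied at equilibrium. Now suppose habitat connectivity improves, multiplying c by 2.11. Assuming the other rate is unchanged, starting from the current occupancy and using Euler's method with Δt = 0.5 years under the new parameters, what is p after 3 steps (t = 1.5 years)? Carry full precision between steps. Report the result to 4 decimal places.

Observed p* = 168/280 = 0.60000.
Balance c(h−p*) = e gives e = 0.741×(0.706 − 0.60000) = 0.07855.
Starting from p₀ = 0.60000; update p ← p + (dp/dt)·Δt with the new parameters.
p: 0.60000 → 0.62616  (Δp = +0.02616)
p: 0.62616 → 0.64065  (Δp = +0.01449)
p: 0.64065 → 0.64822  (Δp = +0.00757)

0.6482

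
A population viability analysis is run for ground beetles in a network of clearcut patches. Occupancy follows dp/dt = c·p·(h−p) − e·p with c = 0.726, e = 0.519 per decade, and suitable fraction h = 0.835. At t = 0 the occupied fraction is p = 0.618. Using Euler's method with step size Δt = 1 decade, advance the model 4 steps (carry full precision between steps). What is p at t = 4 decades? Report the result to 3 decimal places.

0.241

Update rule: p ← p + [c·p·(h−p) − e·p]·Δt with Δt = 1.
p: 0.61800 → 0.39462  (Δp = -0.22338)
p: 0.39462 → 0.31598  (Δp = -0.07864)
p: 0.31598 → 0.27105  (Δp = -0.04493)
p: 0.27105 → 0.24135  (Δp = -0.02970)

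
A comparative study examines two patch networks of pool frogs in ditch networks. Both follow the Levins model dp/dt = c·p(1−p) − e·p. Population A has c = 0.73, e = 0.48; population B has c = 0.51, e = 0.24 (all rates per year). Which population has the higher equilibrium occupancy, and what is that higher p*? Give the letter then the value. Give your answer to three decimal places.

B, 0.529

A: p*_A = 1 − 0.48/0.73 = 0.3425.
B: p*_B = 1 − 0.24/0.51 = 0.5294.
B is higher at 0.5294.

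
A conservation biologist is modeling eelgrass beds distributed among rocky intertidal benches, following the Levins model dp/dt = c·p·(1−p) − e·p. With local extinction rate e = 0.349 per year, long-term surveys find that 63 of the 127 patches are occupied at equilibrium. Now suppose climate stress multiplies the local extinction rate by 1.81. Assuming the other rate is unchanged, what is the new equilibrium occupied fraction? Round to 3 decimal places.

Observed p* = 63/127 = 0.49606.
Balance c(1−p*) = e gives c = e/(1 − 0.49606) = 0.349/0.50394 = 0.69254.
New p* = 1 − e/c = 1 − 0.63169/0.69254 = 0.08786.

0.088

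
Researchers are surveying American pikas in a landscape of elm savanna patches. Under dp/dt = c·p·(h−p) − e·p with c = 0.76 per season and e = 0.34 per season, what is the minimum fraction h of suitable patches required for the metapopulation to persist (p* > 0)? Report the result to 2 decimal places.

p* = h − e/c is positive only when h > e/c.
h_min = e/c = 0.34/0.76 = 0.4474.

0.45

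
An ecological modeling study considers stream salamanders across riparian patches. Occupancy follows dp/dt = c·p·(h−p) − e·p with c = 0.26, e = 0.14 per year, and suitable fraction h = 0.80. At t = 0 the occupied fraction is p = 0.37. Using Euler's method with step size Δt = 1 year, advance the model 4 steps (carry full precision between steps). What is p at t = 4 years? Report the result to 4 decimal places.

0.3351

Update rule: p ← p + [c·p·(h−p) − e·p]·Δt with Δt = 1.
p: 0.37000 → 0.35957  (Δp = -0.01043)
p: 0.35957 → 0.35040  (Δp = -0.00916)
p: 0.35040 → 0.34231  (Δp = -0.00810)
p: 0.34231 → 0.33512  (Δp = -0.00719)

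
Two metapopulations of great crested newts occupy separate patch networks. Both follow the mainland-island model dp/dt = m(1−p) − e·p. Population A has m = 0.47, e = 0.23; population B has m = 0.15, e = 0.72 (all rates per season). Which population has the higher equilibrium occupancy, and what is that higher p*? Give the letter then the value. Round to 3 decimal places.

A: p*_A = m/(m+e) = 0.47/0.7000 = 0.6714.
B: p*_B = 0.15/0.8700 = 0.1724.
A is higher at 0.6714.

A, 0.671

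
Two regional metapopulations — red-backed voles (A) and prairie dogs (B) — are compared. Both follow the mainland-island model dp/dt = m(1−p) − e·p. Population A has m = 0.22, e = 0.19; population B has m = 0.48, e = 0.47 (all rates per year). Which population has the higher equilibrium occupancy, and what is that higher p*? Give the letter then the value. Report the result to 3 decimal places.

A, 0.537

A: p*_A = m/(m+e) = 0.22/0.4100 = 0.5366.
B: p*_B = 0.48/0.9500 = 0.5053.
A is higher at 0.5366.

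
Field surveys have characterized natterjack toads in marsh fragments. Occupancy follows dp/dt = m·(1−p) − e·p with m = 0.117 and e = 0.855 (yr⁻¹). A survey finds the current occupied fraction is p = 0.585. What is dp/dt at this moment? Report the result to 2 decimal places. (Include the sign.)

-0.45

Colonization term: m·(1−p) = 0.117×0.4150 = 0.04856.
Extinction term: e·p = 0.50017.
dp/dt = 0.04856 − 0.50017 = -0.45162.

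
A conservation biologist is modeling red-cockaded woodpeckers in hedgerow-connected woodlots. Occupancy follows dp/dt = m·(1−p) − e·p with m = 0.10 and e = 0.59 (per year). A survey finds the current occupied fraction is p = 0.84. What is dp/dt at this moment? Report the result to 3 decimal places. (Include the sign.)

-0.480

Colonization term: m·(1−p) = 0.10×0.1600 = 0.01600.
Extinction term: e·p = 0.49560.
dp/dt = 0.01600 − 0.49560 = -0.47960.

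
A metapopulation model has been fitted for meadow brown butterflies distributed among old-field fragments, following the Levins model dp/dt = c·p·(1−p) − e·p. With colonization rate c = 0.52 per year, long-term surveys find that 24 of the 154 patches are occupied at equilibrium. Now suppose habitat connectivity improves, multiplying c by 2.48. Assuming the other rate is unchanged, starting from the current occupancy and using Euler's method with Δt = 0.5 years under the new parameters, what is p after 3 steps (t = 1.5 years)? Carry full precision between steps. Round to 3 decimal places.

Observed p* = 24/154 = 0.15584.
Balance c(1−p*) = e gives e = 0.52×(1 − 0.15584) = 0.43896.
Starting from p₀ = 0.15584; update p ← p + (dp/dt)·Δt with the new parameters.
t = 0.5: p = 0.15584 + (+0.05062) = 0.20647
t = 1: p = 0.20647 + (+0.06033) = 0.26679
t = 1.5: p = 0.26679 + (+0.06758) = 0.33437

0.334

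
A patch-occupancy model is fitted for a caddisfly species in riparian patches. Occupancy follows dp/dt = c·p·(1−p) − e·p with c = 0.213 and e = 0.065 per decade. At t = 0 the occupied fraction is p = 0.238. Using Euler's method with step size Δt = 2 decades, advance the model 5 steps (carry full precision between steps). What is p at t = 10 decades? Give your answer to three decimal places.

0.484

Update rule: p ← p + [c·p·(1−p) − e·p]·Δt with Δt = 2.
t = 2: p = 0.23800 + (+0.04632) = 0.28432
t = 4: p = 0.28432 + (+0.04972) = 0.33404
t = 6: p = 0.33404 + (+0.05134) = 0.38538
t = 8: p = 0.38538 + (+0.05080) = 0.43618
t = 10: p = 0.43618 + (+0.04806) = 0.48425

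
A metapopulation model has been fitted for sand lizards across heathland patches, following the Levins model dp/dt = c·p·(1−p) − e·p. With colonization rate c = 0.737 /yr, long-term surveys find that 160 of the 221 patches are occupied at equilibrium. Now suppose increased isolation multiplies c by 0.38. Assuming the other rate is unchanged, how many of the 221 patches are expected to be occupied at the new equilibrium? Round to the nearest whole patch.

Observed p* = 160/221 = 0.72398.
Balance c(1−p*) = e gives e = 0.737×(1 − 0.72398) = 0.20343.
New p* = 1 − e/c = 1 − 0.20343/0.28006 = 0.27362.
Expected occupied = 221 × 0.27362 = 60.47 ≈ 60.

60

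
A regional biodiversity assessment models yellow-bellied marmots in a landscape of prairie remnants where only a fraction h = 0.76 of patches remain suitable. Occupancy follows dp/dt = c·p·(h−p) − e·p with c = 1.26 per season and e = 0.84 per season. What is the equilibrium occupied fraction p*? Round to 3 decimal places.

0.093

Setting dp/dt = 0 and dividing by p* gives c·(h−p*) = e.
So p* = h − e/c = 0.76 − 0.84/1.26 = 0.76 − 0.6667 = 0.0933.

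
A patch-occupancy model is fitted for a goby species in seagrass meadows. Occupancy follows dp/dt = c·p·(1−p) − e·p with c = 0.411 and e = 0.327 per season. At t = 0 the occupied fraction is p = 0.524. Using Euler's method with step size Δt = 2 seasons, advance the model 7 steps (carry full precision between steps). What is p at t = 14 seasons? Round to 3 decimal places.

0.238

Update rule: p ← p + [c·p·(1−p) − e·p]·Δt with Δt = 2.
t = 2: p = 0.52400 + (-0.13767) = 0.38633
t = 4: p = 0.38633 + (-0.05778) = 0.32855
t = 6: p = 0.32855 + (-0.03353) = 0.29502
t = 8: p = 0.29502 + (-0.02198) = 0.27304
t = 10: p = 0.27304 + (-0.01541) = 0.25763
t = 12: p = 0.25763 + (-0.01128) = 0.24635
t = 14: p = 0.24635 + (-0.00850) = 0.23785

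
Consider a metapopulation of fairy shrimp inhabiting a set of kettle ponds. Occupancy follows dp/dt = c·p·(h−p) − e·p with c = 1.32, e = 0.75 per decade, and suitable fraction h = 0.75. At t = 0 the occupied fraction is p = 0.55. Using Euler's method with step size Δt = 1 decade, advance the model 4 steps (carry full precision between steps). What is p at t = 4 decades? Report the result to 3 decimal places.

Update rule: p ← p + [c·p·(h−p) − e·p]·Δt with Δt = 1.
t = 1: p = 0.55000 + (-0.26730) = 0.28270
t = 2: p = 0.28270 + (-0.03765) = 0.24505
t = 3: p = 0.24505 + (-0.02046) = 0.22460
t = 4: p = 0.22460 + (-0.01268) = 0.21192

0.212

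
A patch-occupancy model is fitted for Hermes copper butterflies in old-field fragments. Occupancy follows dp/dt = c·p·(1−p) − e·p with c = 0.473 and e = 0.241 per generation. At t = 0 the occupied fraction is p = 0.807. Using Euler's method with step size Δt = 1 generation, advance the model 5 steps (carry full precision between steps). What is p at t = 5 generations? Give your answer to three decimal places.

0.540

Update rule: p ← p + [c·p·(1−p) − e·p]·Δt with Δt = 1.
step 1: Δp = -0.12082, p = 0.68618
step 2: Δp = -0.06352, p = 0.62267
step 3: Δp = -0.03893, p = 0.58374
step 4: Δp = -0.02575, p = 0.55799
step 5: Δp = -0.01782, p = 0.54017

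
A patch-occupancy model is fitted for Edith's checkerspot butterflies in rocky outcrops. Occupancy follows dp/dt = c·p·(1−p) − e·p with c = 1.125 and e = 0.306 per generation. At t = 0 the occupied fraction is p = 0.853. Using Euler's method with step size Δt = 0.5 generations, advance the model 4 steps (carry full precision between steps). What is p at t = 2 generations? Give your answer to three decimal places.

Update rule: p ← p + [c·p·(1−p) − e·p]·Δt with Δt = 0.5.
t = 0.5: p = 0.85300 + (-0.05998) = 0.79302
t = 1: p = 0.79302 + (-0.02901) = 0.76402
t = 1.5: p = 0.76402 + (-0.01548) = 0.74854
t = 2: p = 0.74854 + (-0.00865) = 0.73989

0.740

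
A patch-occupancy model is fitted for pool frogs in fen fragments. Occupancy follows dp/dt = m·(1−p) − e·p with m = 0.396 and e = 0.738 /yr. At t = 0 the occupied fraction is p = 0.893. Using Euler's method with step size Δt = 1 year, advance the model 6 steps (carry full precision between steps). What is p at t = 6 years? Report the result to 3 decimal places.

0.349

Update rule: p ← p + [m·(1−p) − e·p]·Δt with Δt = 1.
step 1: Δp = -0.61666, p = 0.27634
step 2: Δp = +0.08263, p = 0.35897
step 3: Δp = -0.01107, p = 0.34790
step 4: Δp = +0.00148, p = 0.34938
step 5: Δp = -0.00020, p = 0.34918
step 6: Δp = +0.00003, p = 0.34921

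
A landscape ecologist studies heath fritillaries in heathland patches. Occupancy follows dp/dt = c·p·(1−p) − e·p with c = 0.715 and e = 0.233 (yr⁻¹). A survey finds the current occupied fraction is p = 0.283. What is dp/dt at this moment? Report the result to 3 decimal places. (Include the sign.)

Colonization term: c·p·(1−p) = 0.715×0.283×0.7170 = 0.14508.
Extinction term: e·p = 0.06594.
dp/dt = 0.14508 − 0.06594 = 0.07914.

0.079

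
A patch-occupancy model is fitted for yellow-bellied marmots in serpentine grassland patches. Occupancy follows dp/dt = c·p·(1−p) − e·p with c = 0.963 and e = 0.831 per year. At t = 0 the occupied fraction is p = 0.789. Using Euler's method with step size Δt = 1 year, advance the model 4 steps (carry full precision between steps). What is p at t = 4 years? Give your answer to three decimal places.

Update rule: p ← p + [c·p·(1−p) − e·p]·Δt with Δt = 1.
p: 0.78900 → 0.29366  (Δp = -0.49534)
p: 0.29366 → 0.24938  (Δp = -0.04428)
p: 0.24938 → 0.22241  (Δp = -0.02697)
p: 0.22241 → 0.20413  (Δp = -0.01828)

0.204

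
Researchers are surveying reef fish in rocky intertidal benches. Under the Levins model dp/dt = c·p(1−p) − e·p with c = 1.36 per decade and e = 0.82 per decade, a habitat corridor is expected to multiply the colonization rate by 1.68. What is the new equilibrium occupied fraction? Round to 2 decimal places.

Before: p* = 1 − 0.82/1.36 = 0.3971.
After the change, c = 2.2848, e = 0.82, so p* = 1 − 0.82/2.2848 = 0.6411.

0.64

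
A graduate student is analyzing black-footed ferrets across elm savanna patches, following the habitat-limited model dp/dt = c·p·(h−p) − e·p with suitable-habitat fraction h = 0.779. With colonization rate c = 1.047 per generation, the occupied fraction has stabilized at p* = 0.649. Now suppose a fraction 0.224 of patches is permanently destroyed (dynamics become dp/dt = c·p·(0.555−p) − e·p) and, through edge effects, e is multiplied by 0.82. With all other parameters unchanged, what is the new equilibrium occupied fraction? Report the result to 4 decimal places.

0.4484

Balance c(h−p*) = e gives e = 1.047×(0.779 − 0.64900) = 0.13611.
New p* = 0.555 − e/c = 0.555 − 0.11161/1.04700 = 0.44840.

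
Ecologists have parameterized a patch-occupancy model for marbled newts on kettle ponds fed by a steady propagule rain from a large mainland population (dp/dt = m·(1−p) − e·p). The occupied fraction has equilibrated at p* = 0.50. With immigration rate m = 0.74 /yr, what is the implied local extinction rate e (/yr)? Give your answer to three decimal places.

At equilibrium m(1−p*) = e·p*, so e = m(1−p*)/p*.
e = 0.74 × 0.5000 / 0.50 = 0.7400.

0.740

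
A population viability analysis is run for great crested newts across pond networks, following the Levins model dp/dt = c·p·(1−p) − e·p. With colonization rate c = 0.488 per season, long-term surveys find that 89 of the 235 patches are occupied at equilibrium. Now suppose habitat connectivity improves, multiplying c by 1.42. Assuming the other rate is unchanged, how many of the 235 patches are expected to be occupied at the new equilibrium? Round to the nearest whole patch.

Observed p* = 89/235 = 0.37872.
Balance c(1−p*) = e gives e = 0.488×(1 − 0.37872) = 0.30318.
New p* = 1 − e/c = 1 − 0.30318/0.69296 = 0.56249.
Expected occupied = 235 × 0.56249 = 132.19 ≈ 132.

132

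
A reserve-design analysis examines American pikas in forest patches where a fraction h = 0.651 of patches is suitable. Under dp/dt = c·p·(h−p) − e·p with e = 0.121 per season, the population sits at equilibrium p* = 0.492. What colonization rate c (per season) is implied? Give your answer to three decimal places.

At equilibrium c(h−p*) = e, so c = e/(h−p*).
c = 0.121/(0.651 − 0.492) = 0.121/0.1590 = 0.7610.

0.761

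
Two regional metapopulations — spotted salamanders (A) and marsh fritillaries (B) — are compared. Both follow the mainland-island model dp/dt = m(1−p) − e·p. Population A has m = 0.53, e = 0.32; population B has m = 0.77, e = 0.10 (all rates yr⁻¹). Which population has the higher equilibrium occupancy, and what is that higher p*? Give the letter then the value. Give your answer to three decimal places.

A: p*_A = m/(m+e) = 0.53/0.8500 = 0.6235.
B: p*_B = 0.77/0.8700 = 0.8851.
B is higher at 0.8851.

B, 0.885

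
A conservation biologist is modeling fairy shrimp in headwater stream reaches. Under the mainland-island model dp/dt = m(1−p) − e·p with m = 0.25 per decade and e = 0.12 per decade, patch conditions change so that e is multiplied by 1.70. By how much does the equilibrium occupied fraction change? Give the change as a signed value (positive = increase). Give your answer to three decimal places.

Before: p* = 0.25/(0.25+0.12) = 0.6757.
After: m = 0.25, e = 0.204; p* = 0.25/0.4540 = 0.5507.
Δp* = 0.5507 − 0.6757 = -0.1250.

-0.125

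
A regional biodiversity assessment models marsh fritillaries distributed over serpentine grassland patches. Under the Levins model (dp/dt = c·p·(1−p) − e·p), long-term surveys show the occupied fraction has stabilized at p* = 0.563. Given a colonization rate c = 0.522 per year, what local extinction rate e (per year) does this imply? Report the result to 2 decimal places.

At equilibrium c(1−p*) = e.
e = 0.522 × (1 − 0.563) = 0.522 × 0.4370 = 0.2281.

0.23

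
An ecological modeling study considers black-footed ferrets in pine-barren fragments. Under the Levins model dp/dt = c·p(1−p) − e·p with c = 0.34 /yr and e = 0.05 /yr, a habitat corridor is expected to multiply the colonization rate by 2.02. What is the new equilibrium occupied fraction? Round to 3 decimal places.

0.927

Before: p* = 1 − 0.05/0.34 = 0.8529.
After the change, c = 0.6868, e = 0.05, so p* = 1 − 0.05/0.6868 = 0.9272.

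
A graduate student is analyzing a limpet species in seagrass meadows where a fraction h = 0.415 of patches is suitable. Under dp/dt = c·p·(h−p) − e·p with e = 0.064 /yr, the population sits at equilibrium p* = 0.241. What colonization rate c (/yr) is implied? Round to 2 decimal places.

At equilibrium c(h−p*) = e, so c = e/(h−p*).
c = 0.064/(0.415 − 0.241) = 0.064/0.1740 = 0.3678.

0.37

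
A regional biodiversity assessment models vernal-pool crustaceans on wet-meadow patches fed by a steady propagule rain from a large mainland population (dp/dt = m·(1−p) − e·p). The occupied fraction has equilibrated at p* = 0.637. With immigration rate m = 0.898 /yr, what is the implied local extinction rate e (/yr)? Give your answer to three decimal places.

At equilibrium m(1−p*) = e·p*, so e = m(1−p*)/p*.
e = 0.898 × 0.3630 / 0.637 = 0.5117.

0.512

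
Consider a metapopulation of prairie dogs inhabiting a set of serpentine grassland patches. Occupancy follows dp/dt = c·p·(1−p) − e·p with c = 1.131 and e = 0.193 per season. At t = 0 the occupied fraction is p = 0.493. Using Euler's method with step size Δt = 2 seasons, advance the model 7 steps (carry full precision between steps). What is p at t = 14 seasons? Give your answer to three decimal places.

0.847

Update rule: p ← p + [c·p·(1−p) − e·p]·Δt with Δt = 2.
p: 0.49300 → 0.86809  (Δp = +0.37509)
p: 0.86809 → 0.79203  (Δp = -0.07606)
p: 0.79203 → 0.85890  (Δp = +0.06687)
p: 0.85890 → 0.80150  (Δp = -0.05741)
p: 0.80150 → 0.85200  (Δp = +0.05051)
p: 0.85200 → 0.80835  (Δp = -0.04365)
p: 0.80835 → 0.84675  (Δp = +0.03840)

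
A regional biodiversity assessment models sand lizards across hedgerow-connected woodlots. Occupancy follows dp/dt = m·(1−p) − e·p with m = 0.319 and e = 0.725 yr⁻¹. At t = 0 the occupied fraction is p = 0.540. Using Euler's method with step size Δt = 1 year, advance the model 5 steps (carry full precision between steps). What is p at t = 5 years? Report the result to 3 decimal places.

0.306

Update rule: p ← p + [m·(1−p) − e·p]·Δt with Δt = 1.
t = 1: p = 0.54000 + (-0.24476) = 0.29524
t = 2: p = 0.29524 + (+0.01077) = 0.30601
t = 3: p = 0.30601 + (-0.00047) = 0.30554
t = 4: p = 0.30554 + (+0.00002) = 0.30556
t = 5: p = 0.30556 + (-0.00000) = 0.30556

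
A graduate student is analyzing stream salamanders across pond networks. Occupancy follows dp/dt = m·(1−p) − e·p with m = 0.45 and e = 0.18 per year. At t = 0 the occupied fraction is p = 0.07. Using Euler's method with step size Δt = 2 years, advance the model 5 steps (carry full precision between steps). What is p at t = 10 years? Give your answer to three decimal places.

Update rule: p ← p + [m·(1−p) − e·p]·Δt with Δt = 2.
t = 2: p = 0.07000 + (+0.81180) = 0.88180
t = 4: p = 0.88180 + (-0.21107) = 0.67073
t = 6: p = 0.67073 + (+0.05488) = 0.72561
t = 8: p = 0.72561 + (-0.01427) = 0.71134
t = 10: p = 0.71134 + (+0.00371) = 0.71505

0.715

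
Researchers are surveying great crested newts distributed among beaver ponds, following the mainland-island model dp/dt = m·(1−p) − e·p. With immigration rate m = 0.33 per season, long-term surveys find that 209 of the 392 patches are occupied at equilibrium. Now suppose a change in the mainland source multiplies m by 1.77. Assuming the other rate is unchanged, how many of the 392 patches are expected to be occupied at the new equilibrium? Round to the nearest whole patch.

Observed p* = 209/392 = 0.53316.
Balance m(1−p*) = e·p* gives e = m(1−p*)/p* = 0.33×0.46684/0.53316 = 0.28895.
New p* = m/(m+e) = 0.58410/(0.58410+0.28895) = 0.66903.
Expected occupied = 392 × 0.66903 = 262.26 ≈ 262.

262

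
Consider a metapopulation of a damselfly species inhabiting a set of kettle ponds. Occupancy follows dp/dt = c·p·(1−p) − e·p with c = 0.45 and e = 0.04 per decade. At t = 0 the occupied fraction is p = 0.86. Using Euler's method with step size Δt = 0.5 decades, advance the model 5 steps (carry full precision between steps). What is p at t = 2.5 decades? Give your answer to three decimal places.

0.894

Update rule: p ← p + [c·p·(1−p) − e·p]·Δt with Δt = 0.5.
p: 0.86000 → 0.86989  (Δp = +0.00989)
p: 0.86989 → 0.87796  (Δp = +0.00807)
p: 0.87796 → 0.88451  (Δp = +0.00655)
p: 0.88451 → 0.88980  (Δp = +0.00529)
p: 0.88980 → 0.89407  (Δp = +0.00427)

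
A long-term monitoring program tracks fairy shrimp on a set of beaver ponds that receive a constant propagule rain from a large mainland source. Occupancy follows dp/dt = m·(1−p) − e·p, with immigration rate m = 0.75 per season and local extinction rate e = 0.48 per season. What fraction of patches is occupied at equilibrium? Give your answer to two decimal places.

0.61

Setting dp/dt = 0: m − m·p* = e·p*, so m = (m+e)·p*.
p* = m/(m+e) = 0.75/(0.75+0.48) = 0.75/1.2300 = 0.6098.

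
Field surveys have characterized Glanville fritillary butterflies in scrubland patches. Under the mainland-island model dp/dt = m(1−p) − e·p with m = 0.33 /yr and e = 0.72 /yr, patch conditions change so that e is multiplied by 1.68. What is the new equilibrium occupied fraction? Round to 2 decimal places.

Before: p* = 0.33/(0.33+0.72) = 0.3143.
After: m = 0.33, e = 1.2096; p* = 0.33/1.5396 = 0.2143.

0.21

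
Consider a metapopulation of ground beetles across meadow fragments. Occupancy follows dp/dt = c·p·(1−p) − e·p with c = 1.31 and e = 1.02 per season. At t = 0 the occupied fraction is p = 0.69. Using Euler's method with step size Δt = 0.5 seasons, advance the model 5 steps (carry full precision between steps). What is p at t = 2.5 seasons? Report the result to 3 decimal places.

Update rule: p ← p + [c·p·(1−p) − e·p]·Δt with Δt = 0.5.
p: 0.69000 → 0.47820  (Δp = -0.21180)
p: 0.47820 → 0.39776  (Δp = -0.08045)
p: 0.39776 → 0.35181  (Δp = -0.04595)
p: 0.35181 → 0.32175  (Δp = -0.03006)
p: 0.32175 → 0.30060  (Δp = -0.02115)

0.301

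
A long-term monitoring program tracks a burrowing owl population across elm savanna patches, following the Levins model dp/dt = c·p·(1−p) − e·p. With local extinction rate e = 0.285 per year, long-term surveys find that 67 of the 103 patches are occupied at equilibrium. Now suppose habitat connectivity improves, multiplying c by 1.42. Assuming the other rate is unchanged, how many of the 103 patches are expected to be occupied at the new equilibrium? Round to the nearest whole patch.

Observed p* = 67/103 = 0.65049.
Balance c(1−p*) = e gives c = e/(1 − 0.65049) = 0.285/0.34951 = 0.81543.
New p* = 1 − e/c = 1 − 0.28500/1.15791 = 0.75387.
Expected occupied = 103 × 0.75387 = 77.65 ≈ 78.

78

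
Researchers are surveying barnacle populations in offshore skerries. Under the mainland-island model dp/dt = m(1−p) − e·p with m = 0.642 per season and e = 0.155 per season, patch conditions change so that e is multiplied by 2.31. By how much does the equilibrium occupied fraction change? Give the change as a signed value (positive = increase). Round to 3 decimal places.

-0.164

Before: p* = 0.642/(0.642+0.155) = 0.8055.
After: m = 0.642, e = 0.35805; p* = 0.642/1.0000 = 0.6420.
Δp* = 0.6420 − 0.8055 = -0.1636.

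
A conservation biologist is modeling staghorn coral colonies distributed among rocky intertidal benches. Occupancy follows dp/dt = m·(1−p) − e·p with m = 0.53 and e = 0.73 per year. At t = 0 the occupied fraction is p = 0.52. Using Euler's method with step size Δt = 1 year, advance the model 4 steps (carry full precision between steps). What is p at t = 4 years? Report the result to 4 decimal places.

0.4211

Update rule: p ← p + [m·(1−p) − e·p]·Δt with Δt = 1.
p: 0.52000 → 0.39480  (Δp = -0.12520)
p: 0.39480 → 0.42735  (Δp = +0.03255)
p: 0.42735 → 0.41889  (Δp = -0.00846)
p: 0.41889 → 0.42109  (Δp = +0.00220)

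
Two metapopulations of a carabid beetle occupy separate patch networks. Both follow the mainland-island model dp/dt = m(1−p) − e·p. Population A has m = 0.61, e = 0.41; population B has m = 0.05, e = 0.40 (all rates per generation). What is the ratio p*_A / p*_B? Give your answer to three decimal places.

A: p*_A = m/(m+e) = 0.61/1.0200 = 0.5980.
B: p*_B = 0.05/0.4500 = 0.1111.
p*_A / p*_B = 0.5980/0.1111 = 5.3824.

5.382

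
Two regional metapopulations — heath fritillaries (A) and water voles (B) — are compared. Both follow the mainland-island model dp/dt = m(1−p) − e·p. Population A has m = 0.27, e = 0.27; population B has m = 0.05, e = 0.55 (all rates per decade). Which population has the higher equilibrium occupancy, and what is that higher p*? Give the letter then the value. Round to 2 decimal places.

A, 0.50

A: p*_A = m/(m+e) = 0.27/0.5400 = 0.5000.
B: p*_B = 0.05/0.6000 = 0.0833.
A is higher at 0.5000.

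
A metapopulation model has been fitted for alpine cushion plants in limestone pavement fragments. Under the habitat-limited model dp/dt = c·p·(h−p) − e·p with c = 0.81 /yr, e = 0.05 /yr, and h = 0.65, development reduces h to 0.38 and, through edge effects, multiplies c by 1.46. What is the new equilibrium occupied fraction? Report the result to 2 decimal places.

0.34

Before: p* = h − e/c = 0.65 − 0.05/0.81 = 0.65 − 0.0617 = 0.5883.
After: c = 1.1826, e = 0.05, h = 0.38; p* = 0.38 − 0.05/1.1826 = 0.3377.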